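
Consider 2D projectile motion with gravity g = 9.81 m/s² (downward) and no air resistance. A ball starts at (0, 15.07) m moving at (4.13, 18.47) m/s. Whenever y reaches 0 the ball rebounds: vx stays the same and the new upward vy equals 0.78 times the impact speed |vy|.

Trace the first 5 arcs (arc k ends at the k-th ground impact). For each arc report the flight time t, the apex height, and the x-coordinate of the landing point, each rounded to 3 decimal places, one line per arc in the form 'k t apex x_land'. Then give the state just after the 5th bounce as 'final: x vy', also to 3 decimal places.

1 4.455 32.457 18.400
2 4.013 19.747 34.973
3 3.130 12.014 47.901
4 2.441 7.309 57.984
5 1.904 4.447 65.849
final: 65.849 7.286

Arc 1: start y=15.070, vy=18.470 → t=4.455, apex=32.457, x_land=18.400, impact vy=-25.235
  bounce: vy ← 0.78·25.235 = 19.683
Arc 2: start y=0.000, vy=19.683 → t=4.013, apex=19.747, x_land=34.973, impact vy=-19.683
  bounce: vy ← 0.78·19.683 = 15.353
Arc 3: start y=0.000, vy=15.353 → t=3.130, apex=12.014, x_land=47.901, impact vy=-15.353
  bounce: vy ← 0.78·15.353 = 11.975
Arc 4: start y=0.000, vy=11.975 → t=2.441, apex=7.309, x_land=57.984, impact vy=-11.975
  bounce: vy ← 0.78·11.975 = 9.341
Arc 5: start y=0.000, vy=9.341 → t=1.904, apex=4.447, x_land=65.849, impact vy=-9.341
  bounce: vy ← 0.78·9.341 = 7.286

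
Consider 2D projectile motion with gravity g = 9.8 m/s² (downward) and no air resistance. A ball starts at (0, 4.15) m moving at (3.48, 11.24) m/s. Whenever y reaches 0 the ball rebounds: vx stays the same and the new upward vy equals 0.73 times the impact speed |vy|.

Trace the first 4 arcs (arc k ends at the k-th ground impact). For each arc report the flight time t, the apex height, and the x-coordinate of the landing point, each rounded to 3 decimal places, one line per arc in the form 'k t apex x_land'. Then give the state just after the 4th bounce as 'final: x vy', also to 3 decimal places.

Arc 1: start y=4.150, vy=11.240 → t=2.617, apex=10.596, x_land=9.109, impact vy=-14.411
  bounce: vy ← 0.73·14.411 = 10.520
Arc 2: start y=0.000, vy=10.520 → t=2.147, apex=5.646, x_land=16.580, impact vy=-10.520
  bounce: vy ← 0.73·10.520 = 7.680
Arc 3: start y=0.000, vy=7.680 → t=1.567, apex=3.009, x_land=22.034, impact vy=-7.680
  bounce: vy ← 0.73·7.680 = 5.606
Arc 4: start y=0.000, vy=5.606 → t=1.144, apex=1.604, x_land=26.016, impact vy=-5.606
  bounce: vy ← 0.73·5.606 = 4.092

1 2.617 10.596 9.109
2 2.147 5.646 16.580
3 1.567 3.009 22.034
4 1.144 1.604 26.016
final: 26.016 4.092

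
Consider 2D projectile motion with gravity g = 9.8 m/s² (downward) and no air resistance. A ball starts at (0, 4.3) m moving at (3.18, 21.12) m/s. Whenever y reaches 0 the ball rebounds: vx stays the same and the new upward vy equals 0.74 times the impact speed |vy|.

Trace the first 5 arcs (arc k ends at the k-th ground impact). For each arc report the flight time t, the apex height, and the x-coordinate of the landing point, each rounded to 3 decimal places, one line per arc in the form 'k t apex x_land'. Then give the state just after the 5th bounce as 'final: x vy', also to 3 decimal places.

Arc 1: start y=4.300, vy=21.120 → t=4.505, apex=27.058, x_land=14.326, impact vy=-23.029
  bounce: vy ← 0.74·23.029 = 17.041
Arc 2: start y=0.000, vy=17.041 → t=3.478, apex=14.817, x_land=25.385, impact vy=-17.041
  bounce: vy ← 0.74·17.041 = 12.611
Arc 3: start y=0.000, vy=12.611 → t=2.574, apex=8.114, x_land=33.570, impact vy=-12.611
  bounce: vy ← 0.74·12.611 = 9.332
Arc 4: start y=0.000, vy=9.332 → t=1.904, apex=4.443, x_land=39.626, impact vy=-9.332
  bounce: vy ← 0.74·9.332 = 6.906
Arc 5: start y=0.000, vy=6.906 → t=1.409, apex=2.433, x_land=44.107, impact vy=-6.906
  bounce: vy ← 0.74·6.906 = 5.110

1 4.505 27.058 14.326
2 3.478 14.817 25.385
3 2.574 8.114 33.570
4 1.904 4.443 39.626
5 1.409 2.433 44.107
final: 44.107 5.110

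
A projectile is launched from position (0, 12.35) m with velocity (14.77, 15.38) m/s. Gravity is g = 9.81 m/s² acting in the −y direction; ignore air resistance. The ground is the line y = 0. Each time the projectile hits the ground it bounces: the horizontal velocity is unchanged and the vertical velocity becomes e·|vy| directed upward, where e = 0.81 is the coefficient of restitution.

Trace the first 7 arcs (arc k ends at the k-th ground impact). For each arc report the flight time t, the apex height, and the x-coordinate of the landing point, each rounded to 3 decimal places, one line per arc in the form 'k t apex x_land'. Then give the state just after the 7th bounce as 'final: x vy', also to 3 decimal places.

Arc 1: start y=12.350, vy=15.380 → t=3.798, apex=24.406, x_land=56.103, impact vy=-21.883
  bounce: vy ← 0.81·21.883 = 17.725
Arc 2: start y=0.000, vy=17.725 → t=3.614, apex=16.013, x_land=109.477, impact vy=-17.725
  bounce: vy ← 0.81·17.725 = 14.357
Arc 3: start y=0.000, vy=14.357 → t=2.927, apex=10.506, x_land=152.709, impact vy=-14.357
  bounce: vy ← 0.81·14.357 = 11.629
Arc 4: start y=0.000, vy=11.629 → t=2.371, apex=6.893, x_land=187.728, impact vy=-11.629
  bounce: vy ← 0.81·11.629 = 9.420
Arc 5: start y=0.000, vy=9.420 → t=1.920, apex=4.523, x_land=216.093, impact vy=-9.420
  bounce: vy ← 0.81·9.420 = 7.630
Arc 6: start y=0.000, vy=7.630 → t=1.556, apex=2.967, x_land=239.068, impact vy=-7.630
  bounce: vy ← 0.81·7.630 = 6.180
Arc 7: start y=0.000, vy=6.180 → t=1.260, apex=1.947, x_land=257.678, impact vy=-6.180
  bounce: vy ← 0.81·6.180 = 5.006

1 3.798 24.406 56.103
2 3.614 16.013 109.477
3 2.927 10.506 152.709
4 2.371 6.893 187.728
5 1.920 4.523 216.093
6 1.556 2.967 239.068
7 1.260 1.947 257.678
final: 257.678 5.006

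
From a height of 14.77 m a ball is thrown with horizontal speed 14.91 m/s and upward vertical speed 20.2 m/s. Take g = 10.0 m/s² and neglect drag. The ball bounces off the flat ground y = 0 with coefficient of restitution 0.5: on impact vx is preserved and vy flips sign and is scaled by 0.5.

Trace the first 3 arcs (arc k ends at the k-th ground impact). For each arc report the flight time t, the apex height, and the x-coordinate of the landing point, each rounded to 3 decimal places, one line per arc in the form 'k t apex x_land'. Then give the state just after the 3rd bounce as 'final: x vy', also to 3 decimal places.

Arc 1: start y=14.770, vy=20.200 → t=4.672, apex=35.172, x_land=69.663, impact vy=-26.522
  bounce: vy ← 0.5·26.522 = 13.261
Arc 2: start y=0.000, vy=13.261 → t=2.652, apex=8.793, x_land=109.208, impact vy=-13.261
  bounce: vy ← 0.5·13.261 = 6.631
Arc 3: start y=0.000, vy=6.631 → t=1.326, apex=2.198, x_land=128.981, impact vy=-6.631
  bounce: vy ← 0.5·6.631 = 3.315

1 4.672 35.172 69.663
2 2.652 8.793 109.208
3 1.326 2.198 128.981
final: 128.981 3.315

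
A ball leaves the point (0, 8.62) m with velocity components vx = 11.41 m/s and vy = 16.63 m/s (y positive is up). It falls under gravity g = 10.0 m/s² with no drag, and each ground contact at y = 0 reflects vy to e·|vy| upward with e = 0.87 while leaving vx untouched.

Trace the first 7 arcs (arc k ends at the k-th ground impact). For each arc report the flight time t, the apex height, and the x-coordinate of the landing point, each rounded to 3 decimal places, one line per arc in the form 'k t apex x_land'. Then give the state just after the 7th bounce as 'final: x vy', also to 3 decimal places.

Arc 1: start y=8.620, vy=16.630 → t=3.782, apex=22.448, x_land=43.151, impact vy=-21.189
  bounce: vy ← 0.87·21.189 = 18.434
Arc 2: start y=0.000, vy=18.434 → t=3.687, apex=16.991, x_land=85.218, impact vy=-18.434
  bounce: vy ← 0.87·18.434 = 16.038
Arc 3: start y=0.000, vy=16.038 → t=3.208, apex=12.860, x_land=121.816, impact vy=-16.038
  bounce: vy ← 0.87·16.038 = 13.953
Arc 4: start y=0.000, vy=13.953 → t=2.791, apex=9.734, x_land=153.656, impact vy=-13.953
  bounce: vy ← 0.87·13.953 = 12.139
Arc 5: start y=0.000, vy=12.139 → t=2.428, apex=7.368, x_land=181.357, impact vy=-12.139
  bounce: vy ← 0.87·12.139 = 10.561
Arc 6: start y=0.000, vy=10.561 → t=2.112, apex=5.577, x_land=205.457, impact vy=-10.561
  bounce: vy ← 0.87·10.561 = 9.188
Arc 7: start y=0.000, vy=9.188 → t=1.838, apex=4.221, x_land=226.423, impact vy=-9.188
  bounce: vy ← 0.87·9.188 = 7.994

1 3.782 22.448 43.151
2 3.687 16.991 85.218
3 3.208 12.860 121.816
4 2.791 9.734 153.656
5 2.428 7.368 181.357
6 2.112 5.577 205.457
7 1.838 4.221 226.423
final: 226.423 7.994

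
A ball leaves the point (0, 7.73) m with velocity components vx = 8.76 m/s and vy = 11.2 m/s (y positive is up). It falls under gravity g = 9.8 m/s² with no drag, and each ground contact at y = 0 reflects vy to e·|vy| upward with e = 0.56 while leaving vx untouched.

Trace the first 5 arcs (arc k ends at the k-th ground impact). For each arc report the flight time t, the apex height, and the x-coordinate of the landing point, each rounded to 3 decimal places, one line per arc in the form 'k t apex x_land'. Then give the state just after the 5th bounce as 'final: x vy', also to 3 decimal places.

Arc 1: start y=7.730, vy=11.200 → t=2.841, apex=14.130, x_land=24.887, impact vy=-16.642
  bounce: vy ← 0.56·16.642 = 9.319
Arc 2: start y=0.000, vy=9.319 → t=1.902, apex=4.431, x_land=41.548, impact vy=-9.319
  bounce: vy ← 0.56·9.319 = 5.219
Arc 3: start y=0.000, vy=5.219 → t=1.065, apex=1.390, x_land=50.878, impact vy=-5.219
  bounce: vy ← 0.56·5.219 = 2.923
Arc 4: start y=0.000, vy=2.923 → t=0.596, apex=0.436, x_land=56.103, impact vy=-2.923
  bounce: vy ← 0.56·2.923 = 1.637
Arc 5: start y=0.000, vy=1.637 → t=0.334, apex=0.137, x_land=59.029, impact vy=-1.637
  bounce: vy ← 0.56·1.637 = 0.917

1 2.841 14.130 24.887
2 1.902 4.431 41.548
3 1.065 1.390 50.878
4 0.596 0.436 56.103
5 0.334 0.137 59.029
final: 59.029 0.917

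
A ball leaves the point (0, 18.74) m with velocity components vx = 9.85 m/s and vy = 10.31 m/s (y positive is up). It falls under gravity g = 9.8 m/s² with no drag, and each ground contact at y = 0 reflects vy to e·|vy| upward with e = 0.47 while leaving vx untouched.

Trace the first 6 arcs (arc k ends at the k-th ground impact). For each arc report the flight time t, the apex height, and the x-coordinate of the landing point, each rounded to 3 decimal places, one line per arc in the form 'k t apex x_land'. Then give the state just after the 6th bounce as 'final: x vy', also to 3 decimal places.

Arc 1: start y=18.740, vy=10.310 → t=3.273, apex=24.163, x_land=32.236, impact vy=-21.762
  bounce: vy ← 0.47·21.762 = 10.228
Arc 2: start y=0.000, vy=10.228 → t=2.087, apex=5.338, x_land=52.797, impact vy=-10.228
  bounce: vy ← 0.47·10.228 = 4.807
Arc 3: start y=0.000, vy=4.807 → t=0.981, apex=1.179, x_land=62.461, impact vy=-4.807
  bounce: vy ← 0.47·4.807 = 2.259
Arc 4: start y=0.000, vy=2.259 → t=0.461, apex=0.260, x_land=67.003, impact vy=-2.259
  bounce: vy ← 0.47·2.259 = 1.062
Arc 5: start y=0.000, vy=1.062 → t=0.217, apex=0.058, x_land=69.137, impact vy=-1.062
  bounce: vy ← 0.47·1.062 = 0.499
Arc 6: start y=0.000, vy=0.499 → t=0.102, apex=0.013, x_land=70.141, impact vy=-0.499
  bounce: vy ← 0.47·0.499 = 0.235

1 3.273 24.163 32.236
2 2.087 5.338 52.797
3 0.981 1.179 62.461
4 0.461 0.260 67.003
5 0.217 0.058 69.137
6 0.102 0.013 70.141
final: 70.141 0.235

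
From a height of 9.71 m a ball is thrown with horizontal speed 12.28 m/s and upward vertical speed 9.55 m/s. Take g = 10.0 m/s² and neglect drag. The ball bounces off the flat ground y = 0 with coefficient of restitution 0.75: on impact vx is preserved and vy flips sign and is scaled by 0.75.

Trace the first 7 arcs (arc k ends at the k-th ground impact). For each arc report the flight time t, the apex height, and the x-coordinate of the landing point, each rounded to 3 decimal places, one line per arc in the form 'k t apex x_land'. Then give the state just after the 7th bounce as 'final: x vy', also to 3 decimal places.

1 2.644 14.270 32.473
2 2.534 8.027 63.592
3 1.901 4.515 86.930
4 1.425 2.540 104.435
5 1.069 1.429 117.563
6 0.802 0.804 127.409
7 0.601 0.452 134.793
final: 134.793 2.255

Arc 1: start y=9.710, vy=9.550 → t=2.644, apex=14.270, x_land=32.473, impact vy=-16.894
  bounce: vy ← 0.75·16.894 = 12.670
Arc 2: start y=0.000, vy=12.670 → t=2.534, apex=8.027, x_land=63.592, impact vy=-12.670
  bounce: vy ← 0.75·12.670 = 9.503
Arc 3: start y=0.000, vy=9.503 → t=1.901, apex=4.515, x_land=86.930, impact vy=-9.503
  bounce: vy ← 0.75·9.503 = 7.127
Arc 4: start y=0.000, vy=7.127 → t=1.425, apex=2.540, x_land=104.435, impact vy=-7.127
  bounce: vy ← 0.75·7.127 = 5.345
Arc 5: start y=0.000, vy=5.345 → t=1.069, apex=1.429, x_land=117.563, impact vy=-5.345
  bounce: vy ← 0.75·5.345 = 4.009
Arc 6: start y=0.000, vy=4.009 → t=0.802, apex=0.804, x_land=127.409, impact vy=-4.009
  bounce: vy ← 0.75·4.009 = 3.007
Arc 7: start y=0.000, vy=3.007 → t=0.601, apex=0.452, x_land=134.793, impact vy=-3.007
  bounce: vy ← 0.75·3.007 = 2.255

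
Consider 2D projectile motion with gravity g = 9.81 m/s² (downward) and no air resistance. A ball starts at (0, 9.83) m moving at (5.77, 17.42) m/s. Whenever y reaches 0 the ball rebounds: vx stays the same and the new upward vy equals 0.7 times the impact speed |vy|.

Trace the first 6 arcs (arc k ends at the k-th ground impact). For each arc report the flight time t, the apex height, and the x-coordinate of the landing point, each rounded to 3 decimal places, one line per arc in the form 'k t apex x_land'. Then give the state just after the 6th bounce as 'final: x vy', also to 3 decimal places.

Arc 1: start y=9.830, vy=17.420 → t=4.047, apex=25.297, x_land=23.350, impact vy=-22.278
  bounce: vy ← 0.7·22.278 = 15.595
Arc 2: start y=0.000, vy=15.595 → t=3.179, apex=12.395, x_land=41.694, impact vy=-15.595
  bounce: vy ← 0.7·15.595 = 10.916
Arc 3: start y=0.000, vy=10.916 → t=2.226, apex=6.074, x_land=54.536, impact vy=-10.916
  bounce: vy ← 0.7·10.916 = 7.641
Arc 4: start y=0.000, vy=7.641 → t=1.558, apex=2.976, x_land=63.525, impact vy=-7.641
  bounce: vy ← 0.7·7.641 = 5.349
Arc 5: start y=0.000, vy=5.349 → t=1.091, apex=1.458, x_land=69.817, impact vy=-5.349
  bounce: vy ← 0.7·5.349 = 3.744
Arc 6: start y=0.000, vy=3.744 → t=0.763, apex=0.715, x_land=74.222, impact vy=-3.744
  bounce: vy ← 0.7·3.744 = 2.621

1 4.047 25.297 23.350
2 3.179 12.395 41.694
3 2.226 6.074 54.536
4 1.558 2.976 63.525
5 1.091 1.458 69.817
6 0.763 0.715 74.222
final: 74.222 2.621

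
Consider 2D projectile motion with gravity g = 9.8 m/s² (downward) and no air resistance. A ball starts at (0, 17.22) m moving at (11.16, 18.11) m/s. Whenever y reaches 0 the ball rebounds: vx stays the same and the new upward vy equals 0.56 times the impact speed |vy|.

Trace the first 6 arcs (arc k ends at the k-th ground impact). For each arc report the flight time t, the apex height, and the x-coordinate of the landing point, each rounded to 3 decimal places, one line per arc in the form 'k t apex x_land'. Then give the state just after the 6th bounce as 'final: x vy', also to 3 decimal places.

1 4.480 33.953 50.000
2 2.948 10.648 82.902
3 1.651 3.339 101.328
4 0.925 1.047 111.646
5 0.518 0.328 117.424
6 0.290 0.103 120.660
final: 120.660 0.796

Arc 1: start y=17.220, vy=18.110 → t=4.480, apex=33.953, x_land=50.000, impact vy=-25.797
  bounce: vy ← 0.56·25.797 = 14.446
Arc 2: start y=0.000, vy=14.446 → t=2.948, apex=10.648, x_land=82.902, impact vy=-14.446
  bounce: vy ← 0.56·14.446 = 8.090
Arc 3: start y=0.000, vy=8.090 → t=1.651, apex=3.339, x_land=101.328, impact vy=-8.090
  bounce: vy ← 0.56·8.090 = 4.530
Arc 4: start y=0.000, vy=4.530 → t=0.925, apex=1.047, x_land=111.646, impact vy=-4.530
  bounce: vy ← 0.56·4.530 = 2.537
Arc 5: start y=0.000, vy=2.537 → t=0.518, apex=0.328, x_land=117.424, impact vy=-2.537
  bounce: vy ← 0.56·2.537 = 1.421
Arc 6: start y=0.000, vy=1.421 → t=0.290, apex=0.103, x_land=120.660, impact vy=-1.421
  bounce: vy ← 0.56·1.421 = 0.796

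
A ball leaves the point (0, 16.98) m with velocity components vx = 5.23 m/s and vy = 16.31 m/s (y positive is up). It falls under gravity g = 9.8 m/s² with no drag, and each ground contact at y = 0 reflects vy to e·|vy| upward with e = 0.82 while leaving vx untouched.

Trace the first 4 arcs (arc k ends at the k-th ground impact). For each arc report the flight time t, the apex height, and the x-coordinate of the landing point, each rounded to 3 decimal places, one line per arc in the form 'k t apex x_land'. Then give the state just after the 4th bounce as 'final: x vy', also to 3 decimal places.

1 4.161 30.552 21.764
2 4.095 20.543 43.181
3 3.358 13.813 60.744
4 2.754 9.288 75.145
final: 75.145 11.064

Arc 1: start y=16.980, vy=16.310 → t=4.161, apex=30.552, x_land=21.764, impact vy=-24.471
  bounce: vy ← 0.82·24.471 = 20.066
Arc 2: start y=0.000, vy=20.066 → t=4.095, apex=20.543, x_land=43.181, impact vy=-20.066
  bounce: vy ← 0.82·20.066 = 16.454
Arc 3: start y=0.000, vy=16.454 → t=3.358, apex=13.813, x_land=60.744, impact vy=-16.454
  bounce: vy ← 0.82·16.454 = 13.492
Arc 4: start y=0.000, vy=13.492 → t=2.754, apex=9.288, x_land=75.145, impact vy=-13.492
  bounce: vy ← 0.82·13.492 = 11.064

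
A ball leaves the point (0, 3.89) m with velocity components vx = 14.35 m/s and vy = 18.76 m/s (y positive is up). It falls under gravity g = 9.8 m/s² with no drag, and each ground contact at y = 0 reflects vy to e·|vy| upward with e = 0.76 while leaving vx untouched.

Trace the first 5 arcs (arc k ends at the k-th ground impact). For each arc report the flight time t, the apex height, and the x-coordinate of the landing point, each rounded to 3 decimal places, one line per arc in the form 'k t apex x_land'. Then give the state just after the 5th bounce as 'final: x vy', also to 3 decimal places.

1 4.026 21.846 57.770
2 3.209 12.618 103.826
3 2.439 7.288 138.828
4 1.854 4.210 165.430
5 1.409 2.432 185.647
final: 185.647 5.247

Arc 1: start y=3.890, vy=18.760 → t=4.026, apex=21.846, x_land=57.770, impact vy=-20.693
  bounce: vy ← 0.76·20.693 = 15.726
Arc 2: start y=0.000, vy=15.726 → t=3.209, apex=12.618, x_land=103.826, impact vy=-15.726
  bounce: vy ← 0.76·15.726 = 11.952
Arc 3: start y=0.000, vy=11.952 → t=2.439, apex=7.288, x_land=138.828, impact vy=-11.952
  bounce: vy ← 0.76·11.952 = 9.084
Arc 4: start y=0.000, vy=9.084 → t=1.854, apex=4.210, x_land=165.430, impact vy=-9.084
  bounce: vy ← 0.76·9.084 = 6.903
Arc 5: start y=0.000, vy=6.903 → t=1.409, apex=2.432, x_land=185.647, impact vy=-6.903
  bounce: vy ← 0.76·6.903 = 5.247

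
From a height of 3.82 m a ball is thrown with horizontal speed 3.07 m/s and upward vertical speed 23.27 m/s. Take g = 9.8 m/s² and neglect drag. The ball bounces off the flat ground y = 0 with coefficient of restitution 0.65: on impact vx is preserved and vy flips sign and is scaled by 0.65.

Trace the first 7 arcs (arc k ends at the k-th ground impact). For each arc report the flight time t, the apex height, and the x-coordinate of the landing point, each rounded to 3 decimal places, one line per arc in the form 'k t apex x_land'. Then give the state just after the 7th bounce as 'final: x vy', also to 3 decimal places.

Arc 1: start y=3.820, vy=23.270 → t=4.908, apex=31.447, x_land=15.067, impact vy=-24.827
  bounce: vy ← 0.65·24.827 = 16.137
Arc 2: start y=0.000, vy=16.137 → t=3.293, apex=13.286, x_land=25.178, impact vy=-16.137
  bounce: vy ← 0.65·16.137 = 10.489
Arc 3: start y=0.000, vy=10.489 → t=2.141, apex=5.614, x_land=31.749, impact vy=-10.489
  bounce: vy ← 0.65·10.489 = 6.818
Arc 4: start y=0.000, vy=6.818 → t=1.391, apex=2.372, x_land=36.021, impact vy=-6.818
  bounce: vy ← 0.65·6.818 = 4.432
Arc 5: start y=0.000, vy=4.432 → t=0.904, apex=1.002, x_land=38.798, impact vy=-4.432
  bounce: vy ← 0.65·4.432 = 2.881
Arc 6: start y=0.000, vy=2.881 → t=0.588, apex=0.423, x_land=40.603, impact vy=-2.881
  bounce: vy ← 0.65·2.881 = 1.872
Arc 7: start y=0.000, vy=1.872 → t=0.382, apex=0.179, x_land=41.776, impact vy=-1.872
  bounce: vy ← 0.65·1.872 = 1.217

1 4.908 31.447 15.067
2 3.293 13.286 25.178
3 2.141 5.614 31.749
4 1.391 2.372 36.021
5 0.904 1.002 38.798
6 0.588 0.423 40.603
7 0.382 0.179 41.776
final: 41.776 1.217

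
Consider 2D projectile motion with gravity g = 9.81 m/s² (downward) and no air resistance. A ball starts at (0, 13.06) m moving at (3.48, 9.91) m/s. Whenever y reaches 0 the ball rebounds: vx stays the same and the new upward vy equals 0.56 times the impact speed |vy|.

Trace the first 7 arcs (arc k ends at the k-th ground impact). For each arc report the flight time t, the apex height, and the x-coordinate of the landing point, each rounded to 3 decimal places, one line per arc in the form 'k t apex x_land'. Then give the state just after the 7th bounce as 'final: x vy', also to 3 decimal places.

1 2.929 18.066 10.194
2 2.149 5.665 17.674
3 1.204 1.777 21.863
4 0.674 0.557 24.209
5 0.377 0.175 25.522
6 0.211 0.055 26.258
7 0.118 0.017 26.670
final: 26.670 0.325

Arc 1: start y=13.060, vy=9.910 → t=2.929, apex=18.066, x_land=10.194, impact vy=-18.827
  bounce: vy ← 0.56·18.827 = 10.543
Arc 2: start y=0.000, vy=10.543 → t=2.149, apex=5.665, x_land=17.674, impact vy=-10.543
  bounce: vy ← 0.56·10.543 = 5.904
Arc 3: start y=0.000, vy=5.904 → t=1.204, apex=1.777, x_land=21.863, impact vy=-5.904
  bounce: vy ← 0.56·5.904 = 3.306
Arc 4: start y=0.000, vy=3.306 → t=0.674, apex=0.557, x_land=24.209, impact vy=-3.306
  bounce: vy ← 0.56·3.306 = 1.852
Arc 5: start y=0.000, vy=1.852 → t=0.377, apex=0.175, x_land=25.522, impact vy=-1.852
  bounce: vy ← 0.56·1.852 = 1.037
Arc 6: start y=0.000, vy=1.037 → t=0.211, apex=0.055, x_land=26.258, impact vy=-1.037
  bounce: vy ← 0.56·1.037 = 0.581
Arc 7: start y=0.000, vy=0.581 → t=0.118, apex=0.017, x_land=26.670, impact vy=-0.581
  bounce: vy ← 0.56·0.581 = 0.325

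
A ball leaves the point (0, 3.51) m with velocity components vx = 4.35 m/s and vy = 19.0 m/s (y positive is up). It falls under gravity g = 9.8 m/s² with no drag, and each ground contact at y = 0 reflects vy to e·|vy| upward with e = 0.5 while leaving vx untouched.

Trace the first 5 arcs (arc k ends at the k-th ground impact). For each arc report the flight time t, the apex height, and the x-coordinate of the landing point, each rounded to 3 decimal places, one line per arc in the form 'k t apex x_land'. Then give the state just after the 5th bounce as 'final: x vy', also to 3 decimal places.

Arc 1: start y=3.510, vy=19.000 → t=4.054, apex=21.928, x_land=17.636, impact vy=-20.732
  bounce: vy ← 0.5·20.732 = 10.366
Arc 2: start y=0.000, vy=10.366 → t=2.115, apex=5.482, x_land=26.838, impact vy=-10.366
  bounce: vy ← 0.5·10.366 = 5.183
Arc 3: start y=0.000, vy=5.183 → t=1.058, apex=1.371, x_land=31.439, impact vy=-5.183
  bounce: vy ← 0.5·5.183 = 2.591
Arc 4: start y=0.000, vy=2.591 → t=0.529, apex=0.343, x_land=33.740, impact vy=-2.591
  bounce: vy ← 0.5·2.591 = 1.296
Arc 5: start y=0.000, vy=1.296 → t=0.264, apex=0.086, x_land=34.890, impact vy=-1.296
  bounce: vy ← 0.5·1.296 = 0.648

1 4.054 21.928 17.636
2 2.115 5.482 26.838
3 1.058 1.371 31.439
4 0.529 0.343 33.740
5 0.264 0.086 34.890
final: 34.890 0.648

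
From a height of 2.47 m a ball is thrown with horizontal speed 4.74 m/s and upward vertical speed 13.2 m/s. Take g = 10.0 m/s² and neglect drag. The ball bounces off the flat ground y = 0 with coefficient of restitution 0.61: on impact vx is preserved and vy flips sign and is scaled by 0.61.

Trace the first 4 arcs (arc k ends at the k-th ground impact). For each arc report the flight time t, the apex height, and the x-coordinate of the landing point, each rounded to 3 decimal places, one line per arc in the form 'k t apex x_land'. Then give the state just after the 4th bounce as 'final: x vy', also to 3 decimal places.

Arc 1: start y=2.470, vy=13.200 → t=2.815, apex=11.182, x_land=13.345, impact vy=-14.955
  bounce: vy ← 0.61·14.955 = 9.122
Arc 2: start y=0.000, vy=9.122 → t=1.824, apex=4.161, x_land=21.993, impact vy=-9.122
  bounce: vy ← 0.61·9.122 = 5.565
Arc 3: start y=0.000, vy=5.565 → t=1.113, apex=1.548, x_land=27.268, impact vy=-5.565
  bounce: vy ← 0.61·5.565 = 3.394
Arc 4: start y=0.000, vy=3.394 → t=0.679, apex=0.576, x_land=30.486, impact vy=-3.394
  bounce: vy ← 0.61·3.394 = 2.071

1 2.815 11.182 13.345
2 1.824 4.161 21.993
3 1.113 1.548 27.268
4 0.679 0.576 30.486
final: 30.486 2.071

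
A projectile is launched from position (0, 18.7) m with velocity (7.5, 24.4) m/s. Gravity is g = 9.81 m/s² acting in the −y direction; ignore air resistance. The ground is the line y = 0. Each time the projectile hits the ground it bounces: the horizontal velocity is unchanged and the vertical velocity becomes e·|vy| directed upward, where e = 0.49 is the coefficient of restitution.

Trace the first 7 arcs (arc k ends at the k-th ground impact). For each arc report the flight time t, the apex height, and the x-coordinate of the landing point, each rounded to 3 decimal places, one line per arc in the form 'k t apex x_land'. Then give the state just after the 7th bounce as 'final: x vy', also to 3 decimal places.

Arc 1: start y=18.700, vy=24.400 → t=5.649, apex=49.045, x_land=42.370, impact vy=-31.020
  bounce: vy ← 0.49·31.020 = 15.200
Arc 2: start y=0.000, vy=15.200 → t=3.099, apex=11.776, x_land=65.612, impact vy=-15.200
  bounce: vy ← 0.49·15.200 = 7.448
Arc 3: start y=0.000, vy=7.448 → t=1.518, apex=2.827, x_land=77.000, impact vy=-7.448
  bounce: vy ← 0.49·7.448 = 3.649
Arc 4: start y=0.000, vy=3.649 → t=0.744, apex=0.679, x_land=82.580, impact vy=-3.649
  bounce: vy ← 0.49·3.649 = 1.788
Arc 5: start y=0.000, vy=1.788 → t=0.365, apex=0.163, x_land=85.315, impact vy=-1.788
  bounce: vy ← 0.49·1.788 = 0.876
Arc 6: start y=0.000, vy=0.876 → t=0.179, apex=0.039, x_land=86.654, impact vy=-0.876
  bounce: vy ← 0.49·0.876 = 0.429
Arc 7: start y=0.000, vy=0.429 → t=0.088, apex=0.009, x_land=87.311, impact vy=-0.429
  bounce: vy ← 0.49·0.429 = 0.210

1 5.649 49.045 42.370
2 3.099 11.776 65.612
3 1.518 2.827 77.000
4 0.744 0.679 82.580
5 0.365 0.163 85.315
6 0.179 0.039 86.654
7 0.088 0.009 87.311
final: 87.311 0.210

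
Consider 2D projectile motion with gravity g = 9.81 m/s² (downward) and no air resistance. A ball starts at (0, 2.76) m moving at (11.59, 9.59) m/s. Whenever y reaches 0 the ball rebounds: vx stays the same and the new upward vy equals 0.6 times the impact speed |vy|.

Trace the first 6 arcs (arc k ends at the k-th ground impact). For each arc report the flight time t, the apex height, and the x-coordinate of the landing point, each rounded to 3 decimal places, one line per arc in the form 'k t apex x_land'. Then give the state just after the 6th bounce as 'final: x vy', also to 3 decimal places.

1 2.210 7.447 25.611
2 1.479 2.681 42.749
3 0.887 0.965 53.032
4 0.532 0.347 59.201
5 0.319 0.125 62.903
6 0.192 0.045 65.124
final: 65.124 0.564

Arc 1: start y=2.760, vy=9.590 → t=2.210, apex=7.447, x_land=25.611, impact vy=-12.088
  bounce: vy ← 0.6·12.088 = 7.253
Arc 2: start y=0.000, vy=7.253 → t=1.479, apex=2.681, x_land=42.749, impact vy=-7.253
  bounce: vy ← 0.6·7.253 = 4.352
Arc 3: start y=0.000, vy=4.352 → t=0.887, apex=0.965, x_land=53.032, impact vy=-4.352
  bounce: vy ← 0.6·4.352 = 2.611
Arc 4: start y=0.000, vy=2.611 → t=0.532, apex=0.347, x_land=59.201, impact vy=-2.611
  bounce: vy ← 0.6·2.611 = 1.567
Arc 5: start y=0.000, vy=1.567 → t=0.319, apex=0.125, x_land=62.903, impact vy=-1.567
  bounce: vy ← 0.6·1.567 = 0.940
Arc 6: start y=0.000, vy=0.940 → t=0.192, apex=0.045, x_land=65.124, impact vy=-0.940
  bounce: vy ← 0.6·0.940 = 0.564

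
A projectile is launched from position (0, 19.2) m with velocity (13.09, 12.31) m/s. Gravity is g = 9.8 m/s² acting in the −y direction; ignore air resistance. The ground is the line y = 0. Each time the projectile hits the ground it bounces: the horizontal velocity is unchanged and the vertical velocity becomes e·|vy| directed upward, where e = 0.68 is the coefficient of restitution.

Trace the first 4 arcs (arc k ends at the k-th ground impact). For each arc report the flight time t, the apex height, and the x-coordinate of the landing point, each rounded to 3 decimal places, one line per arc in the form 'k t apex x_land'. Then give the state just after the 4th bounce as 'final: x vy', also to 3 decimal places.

1 3.601 26.931 47.131
2 3.188 12.453 88.867
3 2.168 5.758 117.247
4 1.474 2.663 136.546
final: 136.546 4.912

Arc 1: start y=19.200, vy=12.310 → t=3.601, apex=26.931, x_land=47.131, impact vy=-22.975
  bounce: vy ← 0.68·22.975 = 15.623
Arc 2: start y=0.000, vy=15.623 → t=3.188, apex=12.453, x_land=88.867, impact vy=-15.623
  bounce: vy ← 0.68·15.623 = 10.624
Arc 3: start y=0.000, vy=10.624 → t=2.168, apex=5.758, x_land=117.247, impact vy=-10.624
  bounce: vy ← 0.68·10.624 = 7.224
Arc 4: start y=0.000, vy=7.224 → t=1.474, apex=2.663, x_land=136.546, impact vy=-7.224
  bounce: vy ← 0.68·7.224 = 4.912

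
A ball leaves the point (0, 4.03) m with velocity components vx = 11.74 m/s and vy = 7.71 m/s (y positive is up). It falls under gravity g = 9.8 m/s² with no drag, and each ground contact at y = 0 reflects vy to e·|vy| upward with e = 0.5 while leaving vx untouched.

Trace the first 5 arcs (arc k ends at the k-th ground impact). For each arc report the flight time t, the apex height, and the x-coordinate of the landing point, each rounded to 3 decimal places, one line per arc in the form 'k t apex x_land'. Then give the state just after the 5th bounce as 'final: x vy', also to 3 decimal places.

Arc 1: start y=4.030, vy=7.710 → t=1.987, apex=7.063, x_land=23.331, impact vy=-11.766
  bounce: vy ← 0.5·11.766 = 5.883
Arc 2: start y=0.000, vy=5.883 → t=1.201, apex=1.766, x_land=37.426, impact vy=-5.883
  bounce: vy ← 0.5·5.883 = 2.941
Arc 3: start y=0.000, vy=2.941 → t=0.600, apex=0.441, x_land=44.473, impact vy=-2.941
  bounce: vy ← 0.5·2.941 = 1.471
Arc 4: start y=0.000, vy=1.471 → t=0.300, apex=0.110, x_land=47.997, impact vy=-1.471
  bounce: vy ← 0.5·1.471 = 0.735
Arc 5: start y=0.000, vy=0.735 → t=0.150, apex=0.028, x_land=49.759, impact vy=-0.735
  bounce: vy ← 0.5·0.735 = 0.368

1 1.987 7.063 23.331
2 1.201 1.766 37.426
3 0.600 0.441 44.473
4 0.300 0.110 47.997
5 0.150 0.028 49.759
final: 49.759 0.368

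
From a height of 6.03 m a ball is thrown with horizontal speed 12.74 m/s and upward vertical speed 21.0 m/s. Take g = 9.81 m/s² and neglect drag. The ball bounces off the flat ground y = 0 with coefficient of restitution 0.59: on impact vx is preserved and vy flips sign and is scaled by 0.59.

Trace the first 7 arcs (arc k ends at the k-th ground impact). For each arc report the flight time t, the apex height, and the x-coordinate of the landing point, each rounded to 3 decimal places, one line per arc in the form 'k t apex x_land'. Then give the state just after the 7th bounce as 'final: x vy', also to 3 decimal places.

1 4.551 28.507 57.985
2 2.845 9.923 94.227
3 1.678 3.454 115.610
4 0.990 1.202 128.225
5 0.584 0.419 135.669
6 0.345 0.146 140.060
7 0.203 0.051 142.651
final: 142.651 0.589

Arc 1: start y=6.030, vy=21.000 → t=4.551, apex=28.507, x_land=57.985, impact vy=-23.650
  bounce: vy ← 0.59·23.650 = 13.953
Arc 2: start y=0.000, vy=13.953 → t=2.845, apex=9.923, x_land=94.227, impact vy=-13.953
  bounce: vy ← 0.59·13.953 = 8.232
Arc 3: start y=0.000, vy=8.232 → t=1.678, apex=3.454, x_land=115.610, impact vy=-8.232
  bounce: vy ← 0.59·8.232 = 4.857
Arc 4: start y=0.000, vy=4.857 → t=0.990, apex=1.202, x_land=128.225, impact vy=-4.857
  bounce: vy ← 0.59·4.857 = 2.866
Arc 5: start y=0.000, vy=2.866 → t=0.584, apex=0.419, x_land=135.669, impact vy=-2.866
  bounce: vy ← 0.59·2.866 = 1.691
Arc 6: start y=0.000, vy=1.691 → t=0.345, apex=0.146, x_land=140.060, impact vy=-1.691
  bounce: vy ← 0.59·1.691 = 0.998
Arc 7: start y=0.000, vy=0.998 → t=0.203, apex=0.051, x_land=142.651, impact vy=-0.998
  bounce: vy ← 0.59·0.998 = 0.589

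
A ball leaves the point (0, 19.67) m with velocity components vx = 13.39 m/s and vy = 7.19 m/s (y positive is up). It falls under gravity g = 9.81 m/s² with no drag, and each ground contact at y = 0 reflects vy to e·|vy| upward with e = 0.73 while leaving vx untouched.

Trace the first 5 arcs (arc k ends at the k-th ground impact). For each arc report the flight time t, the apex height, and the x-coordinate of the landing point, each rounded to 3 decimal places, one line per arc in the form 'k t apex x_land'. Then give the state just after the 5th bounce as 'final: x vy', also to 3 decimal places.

Arc 1: start y=19.670, vy=7.190 → t=2.865, apex=22.305, x_land=38.367, impact vy=-20.919
  bounce: vy ← 0.73·20.919 = 15.271
Arc 2: start y=0.000, vy=15.271 → t=3.113, apex=11.886, x_land=80.056, impact vy=-15.271
  bounce: vy ← 0.73·15.271 = 11.148
Arc 3: start y=0.000, vy=11.148 → t=2.273, apex=6.334, x_land=110.488, impact vy=-11.148
  bounce: vy ← 0.73·11.148 = 8.138
Arc 4: start y=0.000, vy=8.138 → t=1.659, apex=3.375, x_land=132.704, impact vy=-8.138
  bounce: vy ← 0.73·8.138 = 5.941
Arc 5: start y=0.000, vy=5.941 → t=1.211, apex=1.799, x_land=148.921, impact vy=-5.941
  bounce: vy ← 0.73·5.941 = 4.337

1 2.865 22.305 38.367
2 3.113 11.886 80.056
3 2.273 6.334 110.488
4 1.659 3.375 132.704
5 1.211 1.799 148.921
final: 148.921 4.337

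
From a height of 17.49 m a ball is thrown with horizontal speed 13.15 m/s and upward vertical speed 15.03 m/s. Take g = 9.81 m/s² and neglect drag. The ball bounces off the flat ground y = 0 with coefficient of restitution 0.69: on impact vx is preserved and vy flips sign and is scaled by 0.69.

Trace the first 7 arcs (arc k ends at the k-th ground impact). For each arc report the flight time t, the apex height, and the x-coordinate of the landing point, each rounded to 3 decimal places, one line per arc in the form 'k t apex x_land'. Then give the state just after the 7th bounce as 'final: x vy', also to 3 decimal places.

1 3.964 29.004 52.124
2 3.356 13.809 96.252
3 2.315 6.574 126.700
4 1.598 3.130 147.709
5 1.102 1.490 162.206
6 0.761 0.709 172.208
7 0.525 0.338 179.110
final: 179.110 1.776

Arc 1: start y=17.490, vy=15.030 → t=3.964, apex=29.004, x_land=52.124, impact vy=-23.855
  bounce: vy ← 0.69·23.855 = 16.460
Arc 2: start y=0.000, vy=16.460 → t=3.356, apex=13.809, x_land=96.252, impact vy=-16.460
  bounce: vy ← 0.69·16.460 = 11.357
Arc 3: start y=0.000, vy=11.357 → t=2.315, apex=6.574, x_land=126.700, impact vy=-11.357
  bounce: vy ← 0.69·11.357 = 7.837
Arc 4: start y=0.000, vy=7.837 → t=1.598, apex=3.130, x_land=147.709, impact vy=-7.837
  bounce: vy ← 0.69·7.837 = 5.407
Arc 5: start y=0.000, vy=5.407 → t=1.102, apex=1.490, x_land=162.206, impact vy=-5.407
  bounce: vy ← 0.69·5.407 = 3.731
Arc 6: start y=0.000, vy=3.731 → t=0.761, apex=0.709, x_land=172.208, impact vy=-3.731
  bounce: vy ← 0.69·3.731 = 2.574
Arc 7: start y=0.000, vy=2.574 → t=0.525, apex=0.338, x_land=179.110, impact vy=-2.574
  bounce: vy ← 0.69·2.574 = 1.776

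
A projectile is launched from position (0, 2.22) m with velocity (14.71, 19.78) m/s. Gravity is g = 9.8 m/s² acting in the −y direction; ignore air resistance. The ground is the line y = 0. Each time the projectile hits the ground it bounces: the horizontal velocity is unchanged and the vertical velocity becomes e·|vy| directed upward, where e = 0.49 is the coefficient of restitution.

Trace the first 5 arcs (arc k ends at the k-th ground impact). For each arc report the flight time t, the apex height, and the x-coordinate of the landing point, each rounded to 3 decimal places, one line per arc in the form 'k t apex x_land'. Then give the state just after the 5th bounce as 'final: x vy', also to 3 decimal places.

1 4.146 22.182 60.988
2 2.085 5.326 91.660
3 1.022 1.279 106.689
4 0.501 0.307 114.053
5 0.245 0.074 117.661
final: 117.661 0.589

Arc 1: start y=2.220, vy=19.780 → t=4.146, apex=22.182, x_land=60.988, impact vy=-20.851
  bounce: vy ← 0.49·20.851 = 10.217
Arc 2: start y=0.000, vy=10.217 → t=2.085, apex=5.326, x_land=91.660, impact vy=-10.217
  bounce: vy ← 0.49·10.217 = 5.006
Arc 3: start y=0.000, vy=5.006 → t=1.022, apex=1.279, x_land=106.689, impact vy=-5.006
  bounce: vy ← 0.49·5.006 = 2.453
Arc 4: start y=0.000, vy=2.453 → t=0.501, apex=0.307, x_land=114.053, impact vy=-2.453
  bounce: vy ← 0.49·2.453 = 1.202
Arc 5: start y=0.000, vy=1.202 → t=0.245, apex=0.074, x_land=117.661, impact vy=-1.202
  bounce: vy ← 0.49·1.202 = 0.589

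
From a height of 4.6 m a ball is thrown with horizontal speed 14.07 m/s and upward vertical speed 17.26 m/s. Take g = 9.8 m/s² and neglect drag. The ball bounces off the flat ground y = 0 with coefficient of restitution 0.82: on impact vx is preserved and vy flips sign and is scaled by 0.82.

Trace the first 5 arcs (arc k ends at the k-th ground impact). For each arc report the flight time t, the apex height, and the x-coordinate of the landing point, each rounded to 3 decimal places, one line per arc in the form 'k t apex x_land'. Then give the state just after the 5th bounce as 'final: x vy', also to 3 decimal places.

Arc 1: start y=4.600, vy=17.260 → t=3.771, apex=19.799, x_land=53.063, impact vy=-19.699
  bounce: vy ← 0.82·19.699 = 16.154
Arc 2: start y=0.000, vy=16.154 → t=3.297, apex=13.313, x_land=99.447, impact vy=-16.154
  bounce: vy ← 0.82·16.154 = 13.246
Arc 3: start y=0.000, vy=13.246 → t=2.703, apex=8.952, x_land=137.482, impact vy=-13.246
  bounce: vy ← 0.82·13.246 = 10.862
Arc 4: start y=0.000, vy=10.862 → t=2.217, apex=6.019, x_land=168.670, impact vy=-10.862
  bounce: vy ← 0.82·10.862 = 8.907
Arc 5: start y=0.000, vy=8.907 → t=1.818, apex=4.047, x_land=194.244, impact vy=-8.907
  bounce: vy ← 0.82·8.907 = 7.303

1 3.771 19.799 53.063
2 3.297 13.313 99.447
3 2.703 8.952 137.482
4 2.217 6.019 168.670
5 1.818 4.047 194.244
final: 194.244 7.303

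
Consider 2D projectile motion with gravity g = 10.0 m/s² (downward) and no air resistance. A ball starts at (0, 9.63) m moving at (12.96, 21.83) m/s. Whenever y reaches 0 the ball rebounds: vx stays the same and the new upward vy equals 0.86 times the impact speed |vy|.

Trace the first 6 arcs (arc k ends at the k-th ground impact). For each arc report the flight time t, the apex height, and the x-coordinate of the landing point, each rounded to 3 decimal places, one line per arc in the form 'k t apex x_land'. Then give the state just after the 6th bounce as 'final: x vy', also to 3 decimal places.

1 4.770 33.457 61.816
2 4.449 24.745 119.479
3 3.826 18.301 169.069
4 3.291 13.536 211.716
5 2.830 10.011 248.393
6 2.434 7.404 279.935
final: 279.935 10.465

Arc 1: start y=9.630, vy=21.830 → t=4.770, apex=33.457, x_land=61.816, impact vy=-25.868
  bounce: vy ← 0.86·25.868 = 22.246
Arc 2: start y=0.000, vy=22.246 → t=4.449, apex=24.745, x_land=119.479, impact vy=-22.246
  bounce: vy ← 0.86·22.246 = 19.132
Arc 3: start y=0.000, vy=19.132 → t=3.826, apex=18.301, x_land=169.069, impact vy=-19.132
  bounce: vy ← 0.86·19.132 = 16.453
Arc 4: start y=0.000, vy=16.453 → t=3.291, apex=13.536, x_land=211.716, impact vy=-16.453
  bounce: vy ← 0.86·16.453 = 14.150
Arc 5: start y=0.000, vy=14.150 → t=2.830, apex=10.011, x_land=248.393, impact vy=-14.150
  bounce: vy ← 0.86·14.150 = 12.169
Arc 6: start y=0.000, vy=12.169 → t=2.434, apex=7.404, x_land=279.935, impact vy=-12.169
  bounce: vy ← 0.86·12.169 = 10.465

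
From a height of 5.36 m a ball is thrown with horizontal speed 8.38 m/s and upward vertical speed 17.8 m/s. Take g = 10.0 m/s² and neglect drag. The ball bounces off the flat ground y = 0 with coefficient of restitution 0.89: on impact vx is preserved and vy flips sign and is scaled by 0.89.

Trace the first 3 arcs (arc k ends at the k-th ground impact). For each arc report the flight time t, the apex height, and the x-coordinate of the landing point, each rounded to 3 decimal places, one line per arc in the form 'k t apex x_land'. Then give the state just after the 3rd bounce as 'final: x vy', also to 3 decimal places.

1 3.839 21.202 32.173
2 3.665 16.794 62.889
3 3.262 13.303 90.226
final: 90.226 14.517

Arc 1: start y=5.360, vy=17.800 → t=3.839, apex=21.202, x_land=32.173, impact vy=-20.592
  bounce: vy ← 0.89·20.592 = 18.327
Arc 2: start y=0.000, vy=18.327 → t=3.665, apex=16.794, x_land=62.889, impact vy=-18.327
  bounce: vy ← 0.89·18.327 = 16.311
Arc 3: start y=0.000, vy=16.311 → t=3.262, apex=13.303, x_land=90.226, impact vy=-16.311
  bounce: vy ← 0.89·16.311 = 14.517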